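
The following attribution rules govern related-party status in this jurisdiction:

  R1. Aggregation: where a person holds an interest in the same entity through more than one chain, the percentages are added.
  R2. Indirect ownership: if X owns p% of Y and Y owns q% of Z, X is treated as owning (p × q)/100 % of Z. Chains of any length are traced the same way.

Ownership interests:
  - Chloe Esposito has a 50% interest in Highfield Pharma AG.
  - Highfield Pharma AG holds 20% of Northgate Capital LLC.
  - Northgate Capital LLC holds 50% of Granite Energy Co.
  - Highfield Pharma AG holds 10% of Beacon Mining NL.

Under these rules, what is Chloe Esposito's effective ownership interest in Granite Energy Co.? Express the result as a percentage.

5%

Chain via Highfield Pharma AG → Northgate Capital LLC (R2): 50% × 20% × 50% = 5% of Granite Energy Co.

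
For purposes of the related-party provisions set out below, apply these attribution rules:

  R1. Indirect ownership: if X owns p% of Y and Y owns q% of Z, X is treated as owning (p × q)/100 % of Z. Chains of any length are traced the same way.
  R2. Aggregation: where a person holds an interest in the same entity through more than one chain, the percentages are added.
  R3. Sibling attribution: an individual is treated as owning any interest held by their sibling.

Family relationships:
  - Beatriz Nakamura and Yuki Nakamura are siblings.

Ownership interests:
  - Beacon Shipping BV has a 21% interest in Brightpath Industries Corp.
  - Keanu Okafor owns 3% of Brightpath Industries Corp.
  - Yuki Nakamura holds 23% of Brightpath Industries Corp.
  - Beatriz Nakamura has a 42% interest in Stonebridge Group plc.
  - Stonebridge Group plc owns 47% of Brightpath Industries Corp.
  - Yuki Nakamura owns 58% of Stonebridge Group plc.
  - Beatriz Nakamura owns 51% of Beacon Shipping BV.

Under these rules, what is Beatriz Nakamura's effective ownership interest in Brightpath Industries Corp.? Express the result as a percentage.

By sibling attribution (R3), Beatriz Nakamura is treated as also owning Yuki Nakamura's interest in Stonebridge Group plc, giving 42% + 58% = 100%.
By sibling attribution (R3), Beatriz Nakamura is treated as owning Yuki Nakamura's 23% interest in Brightpath Industries Corp.
Chain via Stonebridge Group plc (R1): 100% × 47% = 47% of Brightpath Industries Corp.
Chain via Beacon Shipping BV (R1): 51% × 21% = 10.71% of Brightpath Industries Corp.
Direct interest in Brightpath Industries Corp: 23%.
Aggregating (R2): 47% + 10.71% + 23% = 80.71%.

80.71%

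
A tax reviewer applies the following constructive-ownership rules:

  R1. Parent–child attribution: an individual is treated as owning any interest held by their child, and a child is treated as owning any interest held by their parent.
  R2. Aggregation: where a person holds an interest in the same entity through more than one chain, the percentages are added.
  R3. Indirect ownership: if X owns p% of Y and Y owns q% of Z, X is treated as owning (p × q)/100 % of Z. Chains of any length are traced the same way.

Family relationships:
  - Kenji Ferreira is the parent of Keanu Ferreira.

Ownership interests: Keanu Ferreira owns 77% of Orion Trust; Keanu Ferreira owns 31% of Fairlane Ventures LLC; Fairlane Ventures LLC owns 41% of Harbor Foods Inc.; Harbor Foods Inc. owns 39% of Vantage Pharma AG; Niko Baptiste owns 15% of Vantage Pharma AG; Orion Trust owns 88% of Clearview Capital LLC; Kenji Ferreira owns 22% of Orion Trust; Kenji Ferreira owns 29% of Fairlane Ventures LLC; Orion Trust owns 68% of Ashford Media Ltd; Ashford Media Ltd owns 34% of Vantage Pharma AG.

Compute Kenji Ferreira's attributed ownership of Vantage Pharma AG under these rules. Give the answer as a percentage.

By parent–child attribution (R1), Kenji Ferreira is treated as also owning Keanu Ferreira's interest in Orion Trust, giving 22% + 77% = 99%.
By parent–child attribution (R1), Kenji Ferreira is treated as also owning Keanu Ferreira's interest in Fairlane Ventures LLC, giving 29% + 31% = 60%.
Chain via Orion Trust → Ashford Media Ltd (R3): 99% × 68% × 34% = 22.8888% of Vantage Pharma AG.
Chain via Fairlane Ventures LLC → Harbor Foods Inc. (R3): 60% × 41% × 39% = 9.594% of Vantage Pharma AG.
Aggregating (R2): 22.8888% + 9.594% = 32.4828%.

32.4828%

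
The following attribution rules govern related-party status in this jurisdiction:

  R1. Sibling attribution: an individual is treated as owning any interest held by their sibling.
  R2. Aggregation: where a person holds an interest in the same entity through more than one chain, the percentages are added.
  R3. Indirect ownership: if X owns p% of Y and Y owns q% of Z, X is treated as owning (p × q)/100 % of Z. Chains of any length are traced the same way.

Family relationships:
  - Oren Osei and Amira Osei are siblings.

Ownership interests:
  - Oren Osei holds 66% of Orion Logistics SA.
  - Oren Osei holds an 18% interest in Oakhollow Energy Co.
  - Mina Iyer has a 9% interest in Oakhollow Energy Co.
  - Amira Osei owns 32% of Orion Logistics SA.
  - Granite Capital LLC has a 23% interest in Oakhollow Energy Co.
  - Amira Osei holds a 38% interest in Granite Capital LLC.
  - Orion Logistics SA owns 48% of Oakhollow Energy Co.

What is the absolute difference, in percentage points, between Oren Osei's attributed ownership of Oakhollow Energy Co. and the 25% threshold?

48.78

By sibling attribution (R1), Oren Osei is treated as also owning Amira Osei's interest in Orion Logistics SA, giving 66% + 32% = 98%.
By sibling attribution (R1), Oren Osei is treated as owning Amira Osei's 38% interest in Granite Capital LLC.
Chain via Orion Logistics SA (R3): 98% × 48% = 47.04% of Oakhollow Energy Co.
Direct interest in Oakhollow Energy Co: 18%.
Chain via Granite Capital LLC (R3): 38% × 23% = 8.74% of Oakhollow Energy Co.
Aggregating (R2): 47.04% + 18% + 8.74% = 73.78%.
73.78% exceeds the 25% threshold by 48.78 percentage points.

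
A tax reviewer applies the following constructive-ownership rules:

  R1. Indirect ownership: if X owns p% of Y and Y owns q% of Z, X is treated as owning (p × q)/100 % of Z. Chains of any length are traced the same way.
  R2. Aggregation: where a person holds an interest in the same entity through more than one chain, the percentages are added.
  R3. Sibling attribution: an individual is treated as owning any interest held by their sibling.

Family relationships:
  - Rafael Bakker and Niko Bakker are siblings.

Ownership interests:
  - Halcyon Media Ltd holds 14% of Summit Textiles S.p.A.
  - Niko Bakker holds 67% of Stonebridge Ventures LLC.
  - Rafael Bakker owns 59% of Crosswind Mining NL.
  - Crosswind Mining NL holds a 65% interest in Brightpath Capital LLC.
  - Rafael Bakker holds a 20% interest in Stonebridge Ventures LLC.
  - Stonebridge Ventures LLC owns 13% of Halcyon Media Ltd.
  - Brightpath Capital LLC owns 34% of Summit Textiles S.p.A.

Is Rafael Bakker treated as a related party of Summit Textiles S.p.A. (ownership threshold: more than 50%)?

No

By sibling attribution (R3), Rafael Bakker is treated as also owning Niko Bakker's interest in Stonebridge Ventures LLC, giving 20% + 67% = 87%.
Chain via Stonebridge Ventures LLC → Halcyon Media Ltd (R1): 87% × 13% × 14% = 1.5834% of Summit Textiles S.p.A.
Chain via Crosswind Mining NL → Brightpath Capital LLC (R1): 59% × 65% × 34% = 13.039% of Summit Textiles S.p.A.
Aggregating (R2): 1.5834% + 13.039% = 14.6224%.
14.6224% does not exceed the 50% threshold, so Rafael is not a related party to Summit Textiles S.p.A.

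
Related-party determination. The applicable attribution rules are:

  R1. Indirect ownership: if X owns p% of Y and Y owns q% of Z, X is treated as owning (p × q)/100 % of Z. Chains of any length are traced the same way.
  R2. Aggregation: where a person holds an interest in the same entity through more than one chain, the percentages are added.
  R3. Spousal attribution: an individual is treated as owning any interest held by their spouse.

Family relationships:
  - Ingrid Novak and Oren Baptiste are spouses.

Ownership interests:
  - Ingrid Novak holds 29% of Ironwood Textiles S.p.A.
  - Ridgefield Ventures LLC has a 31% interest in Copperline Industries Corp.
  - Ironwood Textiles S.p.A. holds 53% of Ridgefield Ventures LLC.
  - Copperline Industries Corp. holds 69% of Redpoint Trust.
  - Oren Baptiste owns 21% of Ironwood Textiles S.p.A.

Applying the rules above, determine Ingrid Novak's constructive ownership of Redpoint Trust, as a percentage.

5.66835%

By spousal attribution (R3), Ingrid Novak is treated as also owning Oren Baptiste's interest in Ironwood Textiles S.p.A, giving 29% + 21% = 50%.
Chain via Ironwood Textiles S.p.A. → Ridgefield Ventures LLC → Copperline Industries Corp. (R1): 50% × 53% × 31% × 69% = 5.66835% of Redpoint Trust.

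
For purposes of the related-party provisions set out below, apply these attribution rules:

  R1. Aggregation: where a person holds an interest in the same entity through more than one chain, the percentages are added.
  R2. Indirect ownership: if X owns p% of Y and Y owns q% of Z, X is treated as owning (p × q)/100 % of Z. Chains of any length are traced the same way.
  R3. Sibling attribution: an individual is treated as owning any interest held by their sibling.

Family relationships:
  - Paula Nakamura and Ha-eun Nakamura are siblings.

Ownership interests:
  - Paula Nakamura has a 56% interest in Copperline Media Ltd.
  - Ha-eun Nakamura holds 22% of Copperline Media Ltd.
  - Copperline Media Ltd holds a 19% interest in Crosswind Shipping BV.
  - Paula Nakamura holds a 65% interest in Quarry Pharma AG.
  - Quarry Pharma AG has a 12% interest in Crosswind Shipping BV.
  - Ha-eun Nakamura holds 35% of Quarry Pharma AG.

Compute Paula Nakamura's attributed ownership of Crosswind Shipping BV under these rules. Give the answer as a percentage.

By sibling attribution (R3), Paula Nakamura is treated as also owning Ha-eun Nakamura's interest in Quarry Pharma AG, giving 65% + 35% = 100%.
By sibling attribution (R3), Paula Nakamura is treated as also owning Ha-eun Nakamura's interest in Copperline Media Ltd, giving 56% + 22% = 78%.
Chain via Quarry Pharma AG (R2): 100% × 12% = 12% of Crosswind Shipping BV.
Chain via Copperline Media Ltd (R2): 78% × 19% = 14.82% of Crosswind Shipping BV.
Aggregating (R1): 12% + 14.82% = 26.82%.

26.82%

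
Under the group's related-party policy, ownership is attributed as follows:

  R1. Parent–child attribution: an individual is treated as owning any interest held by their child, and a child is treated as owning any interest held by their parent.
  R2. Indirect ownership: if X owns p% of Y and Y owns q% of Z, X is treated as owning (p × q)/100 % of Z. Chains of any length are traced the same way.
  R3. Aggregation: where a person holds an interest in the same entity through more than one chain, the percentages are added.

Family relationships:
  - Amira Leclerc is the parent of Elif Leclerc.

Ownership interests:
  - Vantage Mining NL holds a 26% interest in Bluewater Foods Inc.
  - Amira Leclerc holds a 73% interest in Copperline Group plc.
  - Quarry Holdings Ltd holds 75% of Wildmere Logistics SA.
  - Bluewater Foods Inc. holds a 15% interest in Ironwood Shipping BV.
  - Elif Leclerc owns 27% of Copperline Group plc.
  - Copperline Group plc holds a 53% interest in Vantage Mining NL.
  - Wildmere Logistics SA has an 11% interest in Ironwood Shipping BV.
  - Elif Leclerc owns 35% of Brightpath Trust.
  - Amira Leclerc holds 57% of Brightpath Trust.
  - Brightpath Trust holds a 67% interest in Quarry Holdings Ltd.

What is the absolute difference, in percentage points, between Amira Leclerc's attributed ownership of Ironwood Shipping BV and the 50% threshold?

By parent–child attribution (R1), Amira Leclerc is treated as also owning Elif Leclerc's interest in Copperline Group plc, giving 73% + 27% = 100%.
By parent–child attribution (R1), Amira Leclerc is treated as also owning Elif Leclerc's interest in Brightpath Trust, giving 57% + 35% = 92%.
Chain via Copperline Group plc → Vantage Mining NL → Bluewater Foods Inc. (R2): 100% × 53% × 26% × 15% = 2.067% of Ironwood Shipping BV.
Chain via Brightpath Trust → Quarry Holdings Ltd → Wildmere Logistics SA (R2): 92% × 67% × 75% × 11% = 5.0853% of Ironwood Shipping BV.
Aggregating (R3): 2.067% + 5.0853% = 7.1523%.
7.1523% falls short of the 50% threshold by 42.8477 percentage points.

42.8477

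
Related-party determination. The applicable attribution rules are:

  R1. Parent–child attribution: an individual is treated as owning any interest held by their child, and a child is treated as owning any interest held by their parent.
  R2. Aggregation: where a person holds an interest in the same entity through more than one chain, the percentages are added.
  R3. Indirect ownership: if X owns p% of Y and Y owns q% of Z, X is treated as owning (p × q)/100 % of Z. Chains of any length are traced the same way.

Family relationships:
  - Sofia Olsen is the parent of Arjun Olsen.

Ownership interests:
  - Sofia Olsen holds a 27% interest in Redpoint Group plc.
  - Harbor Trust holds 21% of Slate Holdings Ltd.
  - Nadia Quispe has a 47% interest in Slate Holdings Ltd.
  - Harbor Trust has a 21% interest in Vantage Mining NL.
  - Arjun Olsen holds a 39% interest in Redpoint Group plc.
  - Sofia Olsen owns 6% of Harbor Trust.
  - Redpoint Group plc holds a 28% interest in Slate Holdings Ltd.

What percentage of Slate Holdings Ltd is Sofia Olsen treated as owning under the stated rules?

19.74%

By parent–child attribution (R1), Sofia Olsen is treated as also owning Arjun Olsen's interest in Redpoint Group plc, giving 27% + 39% = 66%.
Chain via Redpoint Group plc (R3): 66% × 28% = 18.48% of Slate Holdings Ltd.
Chain via Harbor Trust (R3): 6% × 21% = 1.26% of Slate Holdings Ltd.
Aggregating (R2): 18.48% + 1.26% = 19.74%.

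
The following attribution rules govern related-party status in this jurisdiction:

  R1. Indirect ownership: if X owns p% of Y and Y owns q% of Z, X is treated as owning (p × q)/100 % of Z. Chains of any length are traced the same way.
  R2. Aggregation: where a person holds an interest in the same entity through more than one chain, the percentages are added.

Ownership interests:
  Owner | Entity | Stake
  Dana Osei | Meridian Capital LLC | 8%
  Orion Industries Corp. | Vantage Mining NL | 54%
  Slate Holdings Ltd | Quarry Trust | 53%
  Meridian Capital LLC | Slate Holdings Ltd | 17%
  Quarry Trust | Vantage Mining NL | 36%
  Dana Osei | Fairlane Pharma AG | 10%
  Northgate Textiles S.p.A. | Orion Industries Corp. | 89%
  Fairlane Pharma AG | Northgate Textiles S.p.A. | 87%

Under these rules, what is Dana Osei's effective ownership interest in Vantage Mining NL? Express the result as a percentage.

Chain via Fairlane Pharma AG → Northgate Textiles S.p.A. → Orion Industries Corp. (R1): 10% × 87% × 89% × 54% = 4.18122% of Vantage Mining NL.
Chain via Meridian Capital LLC → Slate Holdings Ltd → Quarry Trust (R1): 8% × 17% × 53% × 36% = 0.259488% of Vantage Mining NL.
Aggregating (R2): 4.18122% + 0.259488% = 4.440708%.

4.440708%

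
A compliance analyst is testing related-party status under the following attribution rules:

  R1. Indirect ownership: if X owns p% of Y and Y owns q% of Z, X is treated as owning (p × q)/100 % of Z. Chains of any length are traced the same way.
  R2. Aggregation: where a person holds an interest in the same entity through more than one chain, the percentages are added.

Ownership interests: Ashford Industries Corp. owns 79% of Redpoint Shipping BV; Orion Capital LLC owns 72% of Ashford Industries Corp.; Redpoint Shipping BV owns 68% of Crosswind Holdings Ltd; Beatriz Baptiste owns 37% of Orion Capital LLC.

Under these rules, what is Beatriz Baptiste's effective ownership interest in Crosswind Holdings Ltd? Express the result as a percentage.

Chain via Orion Capital LLC → Ashford Industries Corp. → Redpoint Shipping BV (R1): 37% × 72% × 79% × 68% = 14.311008% of Crosswind Holdings Ltd.

14.311008%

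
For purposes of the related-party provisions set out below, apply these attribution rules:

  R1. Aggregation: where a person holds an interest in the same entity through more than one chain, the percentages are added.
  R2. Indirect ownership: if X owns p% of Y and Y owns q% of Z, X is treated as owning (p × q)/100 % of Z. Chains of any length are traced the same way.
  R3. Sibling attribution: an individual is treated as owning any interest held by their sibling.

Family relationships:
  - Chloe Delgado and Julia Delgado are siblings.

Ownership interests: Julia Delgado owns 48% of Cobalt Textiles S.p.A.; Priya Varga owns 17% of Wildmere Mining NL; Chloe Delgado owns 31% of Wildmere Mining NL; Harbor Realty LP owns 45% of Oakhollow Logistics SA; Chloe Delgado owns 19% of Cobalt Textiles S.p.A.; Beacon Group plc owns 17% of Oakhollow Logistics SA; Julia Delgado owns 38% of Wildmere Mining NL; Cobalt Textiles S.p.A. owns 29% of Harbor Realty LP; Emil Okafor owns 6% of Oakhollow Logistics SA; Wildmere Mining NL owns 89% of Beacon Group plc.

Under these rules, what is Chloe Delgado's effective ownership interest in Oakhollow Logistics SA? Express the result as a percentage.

19.1832%

By sibling attribution (R3), Chloe Delgado is treated as also owning Julia Delgado's interest in Wildmere Mining NL, giving 31% + 38% = 69%.
By sibling attribution (R3), Chloe Delgado is treated as also owning Julia Delgado's interest in Cobalt Textiles S.p.A, giving 19% + 48% = 67%.
Chain via Wildmere Mining NL → Beacon Group plc (R2): 69% × 89% × 17% = 10.4397% of Oakhollow Logistics SA.
Chain via Cobalt Textiles S.p.A. → Harbor Realty LP (R2): 67% × 29% × 45% = 8.7435% of Oakhollow Logistics SA.
Aggregating (R1): 10.4397% + 8.7435% = 19.1832%.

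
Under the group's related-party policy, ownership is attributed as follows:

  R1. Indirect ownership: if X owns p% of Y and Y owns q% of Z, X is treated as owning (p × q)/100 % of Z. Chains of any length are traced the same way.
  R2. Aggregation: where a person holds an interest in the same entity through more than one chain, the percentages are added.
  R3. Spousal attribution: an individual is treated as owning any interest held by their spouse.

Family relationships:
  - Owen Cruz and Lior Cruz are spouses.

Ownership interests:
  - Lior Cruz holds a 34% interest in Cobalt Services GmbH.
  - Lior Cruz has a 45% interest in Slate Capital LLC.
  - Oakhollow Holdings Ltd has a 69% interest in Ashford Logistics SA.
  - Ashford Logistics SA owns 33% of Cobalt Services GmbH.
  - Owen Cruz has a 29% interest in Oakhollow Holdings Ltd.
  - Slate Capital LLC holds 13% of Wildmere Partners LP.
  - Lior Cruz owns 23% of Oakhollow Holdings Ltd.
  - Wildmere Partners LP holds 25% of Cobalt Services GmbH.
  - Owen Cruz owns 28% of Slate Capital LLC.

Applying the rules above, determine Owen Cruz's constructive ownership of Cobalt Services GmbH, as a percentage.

48.2129%

By spousal attribution (R3), Owen Cruz is treated as also owning Lior Cruz's interest in Slate Capital LLC, giving 28% + 45% = 73%.
By spousal attribution (R3), Owen Cruz is treated as also owning Lior Cruz's interest in Oakhollow Holdings Ltd, giving 29% + 23% = 52%.
By spousal attribution (R3), Owen Cruz is treated as owning Lior Cruz's 34% interest in Cobalt Services GmbH.
Chain via Slate Capital LLC → Wildmere Partners LP (R1): 73% × 13% × 25% = 2.3725% of Cobalt Services GmbH.
Chain via Oakhollow Holdings Ltd → Ashford Logistics SA (R1): 52% × 69% × 33% = 11.8404% of Cobalt Services GmbH.
Direct interest in Cobalt Services GmbH: 34%.
Aggregating (R2): 2.3725% + 11.8404% + 34% = 48.2129%.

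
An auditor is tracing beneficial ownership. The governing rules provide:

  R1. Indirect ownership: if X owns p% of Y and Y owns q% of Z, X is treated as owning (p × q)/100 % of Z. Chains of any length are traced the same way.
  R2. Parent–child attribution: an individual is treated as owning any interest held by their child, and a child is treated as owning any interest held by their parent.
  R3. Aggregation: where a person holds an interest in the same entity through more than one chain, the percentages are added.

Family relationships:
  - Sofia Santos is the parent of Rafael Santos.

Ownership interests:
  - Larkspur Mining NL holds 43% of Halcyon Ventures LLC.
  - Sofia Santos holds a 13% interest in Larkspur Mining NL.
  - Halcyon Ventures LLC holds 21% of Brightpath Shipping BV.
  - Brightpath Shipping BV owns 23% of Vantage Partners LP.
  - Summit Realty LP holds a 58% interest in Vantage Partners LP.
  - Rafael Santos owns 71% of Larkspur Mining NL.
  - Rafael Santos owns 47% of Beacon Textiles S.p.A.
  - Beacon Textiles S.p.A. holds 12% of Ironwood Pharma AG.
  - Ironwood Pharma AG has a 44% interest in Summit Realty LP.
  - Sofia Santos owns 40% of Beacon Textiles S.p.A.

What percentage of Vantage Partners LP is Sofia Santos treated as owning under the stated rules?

By parent–child attribution (R2), Sofia Santos is treated as also owning Rafael Santos's interest in Beacon Textiles S.p.A, giving 40% + 47% = 87%.
By parent–child attribution (R2), Sofia Santos is treated as also owning Rafael Santos's interest in Larkspur Mining NL, giving 13% + 71% = 84%.
Chain via Beacon Textiles S.p.A. → Ironwood Pharma AG → Summit Realty LP (R1): 87% × 12% × 44% × 58% = 2.664288% of Vantage Partners LP.
Chain via Larkspur Mining NL → Halcyon Ventures LLC → Brightpath Shipping BV (R1): 84% × 43% × 21% × 23% = 1.744596% of Vantage Partners LP.
Aggregating (R3): 2.664288% + 1.744596% = 4.408884%.

4.408884%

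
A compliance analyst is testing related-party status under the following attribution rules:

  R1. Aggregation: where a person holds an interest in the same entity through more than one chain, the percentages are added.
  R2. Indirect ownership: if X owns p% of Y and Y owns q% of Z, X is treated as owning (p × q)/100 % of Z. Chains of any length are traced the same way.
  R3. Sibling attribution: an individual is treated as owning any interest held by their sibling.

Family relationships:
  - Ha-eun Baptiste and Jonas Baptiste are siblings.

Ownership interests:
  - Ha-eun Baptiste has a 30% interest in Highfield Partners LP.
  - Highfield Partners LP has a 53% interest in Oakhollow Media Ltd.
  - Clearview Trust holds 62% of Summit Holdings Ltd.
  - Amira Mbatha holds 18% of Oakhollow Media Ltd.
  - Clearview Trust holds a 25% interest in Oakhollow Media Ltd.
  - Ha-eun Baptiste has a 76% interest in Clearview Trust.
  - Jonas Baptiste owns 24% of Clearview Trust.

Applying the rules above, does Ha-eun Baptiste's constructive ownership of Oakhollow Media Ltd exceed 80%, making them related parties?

By sibling attribution (R3), Ha-eun Baptiste is treated as also owning Jonas Baptiste's interest in Clearview Trust, giving 76% + 24% = 100%.
Chain via Clearview Trust (R2): 100% × 25% = 25% of Oakhollow Media Ltd.
Chain via Highfield Partners LP (R2): 30% × 53% = 15.9% of Oakhollow Media Ltd.
Aggregating (R1): 25% + 15.9% = 40.9%.
40.9% does not exceed the 80% threshold, so Ha-eun is not a related party to Oakhollow Media Ltd.

No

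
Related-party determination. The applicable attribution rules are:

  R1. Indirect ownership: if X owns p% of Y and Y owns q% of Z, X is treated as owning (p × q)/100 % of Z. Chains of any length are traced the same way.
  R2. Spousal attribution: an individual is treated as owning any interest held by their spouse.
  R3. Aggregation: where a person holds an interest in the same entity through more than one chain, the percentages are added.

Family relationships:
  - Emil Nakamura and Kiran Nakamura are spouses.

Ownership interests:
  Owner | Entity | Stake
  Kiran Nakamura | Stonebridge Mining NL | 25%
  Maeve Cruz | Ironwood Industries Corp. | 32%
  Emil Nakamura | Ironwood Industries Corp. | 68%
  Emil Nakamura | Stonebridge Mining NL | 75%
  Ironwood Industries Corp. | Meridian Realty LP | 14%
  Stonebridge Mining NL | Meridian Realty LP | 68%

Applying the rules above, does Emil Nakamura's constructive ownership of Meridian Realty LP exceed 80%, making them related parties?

By spousal attribution (R2), Emil Nakamura is treated as also owning Kiran Nakamura's interest in Stonebridge Mining NL, giving 75% + 25% = 100%.
Chain via Ironwood Industries Corp. (R1): 68% × 14% = 9.52% of Meridian Realty LP.
Chain via Stonebridge Mining NL (R1): 100% × 68% = 68% of Meridian Realty LP.
Aggregating (R3): 9.52% + 68% = 77.52%.
77.52% does not exceed the 80% threshold, so Emil is not a related party to Meridian Realty LP.

No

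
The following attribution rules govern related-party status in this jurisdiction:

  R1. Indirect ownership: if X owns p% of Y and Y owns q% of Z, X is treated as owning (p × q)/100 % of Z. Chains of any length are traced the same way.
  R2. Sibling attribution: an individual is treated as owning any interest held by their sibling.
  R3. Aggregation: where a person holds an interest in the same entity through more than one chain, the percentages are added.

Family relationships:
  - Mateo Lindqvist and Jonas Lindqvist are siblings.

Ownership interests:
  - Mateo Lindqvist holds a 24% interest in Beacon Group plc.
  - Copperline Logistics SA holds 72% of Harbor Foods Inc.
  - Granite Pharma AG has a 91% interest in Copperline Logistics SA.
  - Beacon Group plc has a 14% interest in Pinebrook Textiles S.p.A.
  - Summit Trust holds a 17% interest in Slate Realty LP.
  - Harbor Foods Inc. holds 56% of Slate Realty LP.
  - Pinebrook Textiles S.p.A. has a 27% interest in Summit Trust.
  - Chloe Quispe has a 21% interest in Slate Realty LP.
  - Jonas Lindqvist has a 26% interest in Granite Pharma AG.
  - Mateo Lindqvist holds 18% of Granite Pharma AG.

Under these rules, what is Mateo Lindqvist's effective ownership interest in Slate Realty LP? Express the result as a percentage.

16.298352%

By sibling attribution (R2), Mateo Lindqvist is treated as also owning Jonas Lindqvist's interest in Granite Pharma AG, giving 18% + 26% = 44%.
Chain via Beacon Group plc → Pinebrook Textiles S.p.A. → Summit Trust (R1): 24% × 14% × 27% × 17% = 0.154224% of Slate Realty LP.
Chain via Granite Pharma AG → Copperline Logistics SA → Harbor Foods Inc. (R1): 44% × 91% × 72% × 56% = 16.144128% of Slate Realty LP.
Aggregating (R3): 0.154224% + 16.144128% = 16.298352%.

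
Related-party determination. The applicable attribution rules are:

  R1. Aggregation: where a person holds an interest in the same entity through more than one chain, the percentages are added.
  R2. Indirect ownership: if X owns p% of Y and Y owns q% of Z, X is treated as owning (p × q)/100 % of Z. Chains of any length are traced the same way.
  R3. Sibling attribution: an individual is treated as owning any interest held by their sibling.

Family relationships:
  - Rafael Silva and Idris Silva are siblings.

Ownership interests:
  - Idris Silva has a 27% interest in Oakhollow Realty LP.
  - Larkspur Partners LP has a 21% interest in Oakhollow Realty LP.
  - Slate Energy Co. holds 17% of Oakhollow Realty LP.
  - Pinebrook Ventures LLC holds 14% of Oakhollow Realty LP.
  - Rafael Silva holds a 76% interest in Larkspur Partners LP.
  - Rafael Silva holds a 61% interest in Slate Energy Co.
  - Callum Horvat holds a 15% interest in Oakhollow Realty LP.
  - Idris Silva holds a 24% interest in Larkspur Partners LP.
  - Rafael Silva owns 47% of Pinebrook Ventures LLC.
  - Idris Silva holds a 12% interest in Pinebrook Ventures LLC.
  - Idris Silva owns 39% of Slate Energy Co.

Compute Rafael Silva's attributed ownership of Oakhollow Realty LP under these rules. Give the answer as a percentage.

By sibling attribution (R3), Rafael Silva is treated as also owning Idris Silva's interest in Larkspur Partners LP, giving 76% + 24% = 100%.
By sibling attribution (R3), Rafael Silva is treated as also owning Idris Silva's interest in Slate Energy Co, giving 61% + 39% = 100%.
By sibling attribution (R3), Rafael Silva is treated as also owning Idris Silva's interest in Pinebrook Ventures LLC, giving 47% + 12% = 59%.
By sibling attribution (R3), Rafael Silva is treated as owning Idris Silva's 27% interest in Oakhollow Realty LP.
Chain via Larkspur Partners LP (R2): 100% × 21% = 21% of Oakhollow Realty LP.
Chain via Slate Energy Co. (R2): 100% × 17% = 17% of Oakhollow Realty LP.
Chain via Pinebrook Ventures LLC (R2): 59% × 14% = 8.26% of Oakhollow Realty LP.
Direct interest in Oakhollow Realty LP: 27%.
Aggregating (R1): 21% + 17% + 8.26% + 27% = 73.26%.

73.26%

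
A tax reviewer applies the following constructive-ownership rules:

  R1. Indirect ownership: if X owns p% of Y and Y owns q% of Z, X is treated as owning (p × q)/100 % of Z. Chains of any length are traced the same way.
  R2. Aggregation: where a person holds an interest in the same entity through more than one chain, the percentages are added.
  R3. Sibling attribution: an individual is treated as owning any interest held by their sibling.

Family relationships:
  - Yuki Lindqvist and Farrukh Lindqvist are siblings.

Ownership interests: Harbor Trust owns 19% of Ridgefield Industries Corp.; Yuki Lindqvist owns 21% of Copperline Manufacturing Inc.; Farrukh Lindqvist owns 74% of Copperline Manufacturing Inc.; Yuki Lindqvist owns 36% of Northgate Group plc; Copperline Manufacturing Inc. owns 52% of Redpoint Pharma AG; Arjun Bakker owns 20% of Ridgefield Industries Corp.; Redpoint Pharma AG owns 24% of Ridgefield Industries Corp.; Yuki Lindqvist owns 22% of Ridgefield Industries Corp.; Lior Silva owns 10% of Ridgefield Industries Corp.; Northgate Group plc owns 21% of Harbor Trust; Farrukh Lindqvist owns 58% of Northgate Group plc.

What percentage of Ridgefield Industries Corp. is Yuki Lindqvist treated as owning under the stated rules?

By sibling attribution (R3), Yuki Lindqvist is treated as also owning Farrukh Lindqvist's interest in Copperline Manufacturing Inc, giving 21% + 74% = 95%.
By sibling attribution (R3), Yuki Lindqvist is treated as also owning Farrukh Lindqvist's interest in Northgate Group plc, giving 36% + 58% = 94%.
Chain via Copperline Manufacturing Inc. → Redpoint Pharma AG (R1): 95% × 52% × 24% = 11.856% of Ridgefield Industries Corp.
Chain via Northgate Group plc → Harbor Trust (R1): 94% × 21% × 19% = 3.7506% of Ridgefield Industries Corp.
Direct interest in Ridgefield Industries Corp: 22%.
Aggregating (R2): 11.856% + 3.7506% + 22% = 37.6066%.

37.6066%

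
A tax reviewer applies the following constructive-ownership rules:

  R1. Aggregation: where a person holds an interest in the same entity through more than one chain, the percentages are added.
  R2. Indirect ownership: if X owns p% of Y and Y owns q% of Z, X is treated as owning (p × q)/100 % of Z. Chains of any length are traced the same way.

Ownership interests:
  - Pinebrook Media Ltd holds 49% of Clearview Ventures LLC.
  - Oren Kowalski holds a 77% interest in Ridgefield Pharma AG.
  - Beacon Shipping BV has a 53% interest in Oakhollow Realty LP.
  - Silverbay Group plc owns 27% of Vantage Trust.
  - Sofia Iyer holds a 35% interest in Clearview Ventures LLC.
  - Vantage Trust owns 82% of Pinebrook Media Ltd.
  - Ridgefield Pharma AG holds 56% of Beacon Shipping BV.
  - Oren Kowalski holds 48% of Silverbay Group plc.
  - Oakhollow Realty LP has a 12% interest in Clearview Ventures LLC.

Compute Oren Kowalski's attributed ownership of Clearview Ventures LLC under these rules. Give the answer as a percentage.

7.94976%

Chain via Silverbay Group plc → Vantage Trust → Pinebrook Media Ltd (R2): 48% × 27% × 82% × 49% = 5.207328% of Clearview Ventures LLC.
Chain via Ridgefield Pharma AG → Beacon Shipping BV → Oakhollow Realty LP (R2): 77% × 56% × 53% × 12% = 2.742432% of Clearview Ventures LLC.
Aggregating (R1): 5.207328% + 2.742432% = 7.94976%.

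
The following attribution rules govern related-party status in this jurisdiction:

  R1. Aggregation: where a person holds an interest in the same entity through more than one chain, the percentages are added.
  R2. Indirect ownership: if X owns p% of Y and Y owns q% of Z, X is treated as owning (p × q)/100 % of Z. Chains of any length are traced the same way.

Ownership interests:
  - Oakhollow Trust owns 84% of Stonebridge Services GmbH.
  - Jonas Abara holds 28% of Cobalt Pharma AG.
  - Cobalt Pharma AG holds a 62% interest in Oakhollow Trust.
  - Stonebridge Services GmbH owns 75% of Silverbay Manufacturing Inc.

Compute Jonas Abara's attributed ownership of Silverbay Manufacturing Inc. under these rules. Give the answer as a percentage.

Chain via Cobalt Pharma AG → Oakhollow Trust → Stonebridge Services GmbH (R2): 28% × 62% × 84% × 75% = 10.9368% of Silverbay Manufacturing Inc.

10.9368%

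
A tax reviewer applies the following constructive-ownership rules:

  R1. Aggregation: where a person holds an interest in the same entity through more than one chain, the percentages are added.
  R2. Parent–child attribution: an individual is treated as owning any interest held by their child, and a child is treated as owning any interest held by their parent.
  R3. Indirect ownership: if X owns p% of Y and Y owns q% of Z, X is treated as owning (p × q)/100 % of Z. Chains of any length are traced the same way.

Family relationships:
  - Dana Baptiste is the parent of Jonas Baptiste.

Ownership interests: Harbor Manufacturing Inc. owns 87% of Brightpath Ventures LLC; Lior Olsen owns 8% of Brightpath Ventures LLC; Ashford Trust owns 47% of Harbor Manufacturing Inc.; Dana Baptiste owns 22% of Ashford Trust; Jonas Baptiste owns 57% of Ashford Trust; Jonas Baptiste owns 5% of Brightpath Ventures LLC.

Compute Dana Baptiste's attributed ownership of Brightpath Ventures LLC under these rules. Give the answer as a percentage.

By parent–child attribution (R2), Dana Baptiste is treated as also owning Jonas Baptiste's interest in Ashford Trust, giving 22% + 57% = 79%.
By parent–child attribution (R2), Dana Baptiste is treated as owning Jonas Baptiste's 5% interest in Brightpath Ventures LLC.
Chain via Ashford Trust → Harbor Manufacturing Inc. (R3): 79% × 47% × 87% = 32.3031% of Brightpath Ventures LLC.
Direct interest in Brightpath Ventures LLC: 5%.
Aggregating (R1): 32.3031% + 5% = 37.3031%.

37.3031%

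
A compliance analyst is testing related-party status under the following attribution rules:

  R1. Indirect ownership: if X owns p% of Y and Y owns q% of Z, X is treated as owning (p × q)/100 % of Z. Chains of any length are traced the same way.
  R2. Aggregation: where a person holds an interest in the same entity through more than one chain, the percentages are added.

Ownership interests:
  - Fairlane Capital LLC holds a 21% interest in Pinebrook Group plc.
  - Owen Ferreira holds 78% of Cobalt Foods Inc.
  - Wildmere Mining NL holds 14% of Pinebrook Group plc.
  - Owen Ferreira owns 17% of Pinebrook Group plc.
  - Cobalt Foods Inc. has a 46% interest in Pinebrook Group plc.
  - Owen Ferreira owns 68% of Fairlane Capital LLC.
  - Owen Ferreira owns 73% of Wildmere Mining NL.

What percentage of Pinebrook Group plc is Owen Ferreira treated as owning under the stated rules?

Chain via Fairlane Capital LLC (R1): 68% × 21% = 14.28% of Pinebrook Group plc.
Chain via Cobalt Foods Inc. (R1): 78% × 46% = 35.88% of Pinebrook Group plc.
Chain via Wildmere Mining NL (R1): 73% × 14% = 10.22% of Pinebrook Group plc.
Direct interest in Pinebrook Group plc: 17%.
Aggregating (R2): 14.28% + 35.88% + 10.22% + 17% = 77.38%.

77.38%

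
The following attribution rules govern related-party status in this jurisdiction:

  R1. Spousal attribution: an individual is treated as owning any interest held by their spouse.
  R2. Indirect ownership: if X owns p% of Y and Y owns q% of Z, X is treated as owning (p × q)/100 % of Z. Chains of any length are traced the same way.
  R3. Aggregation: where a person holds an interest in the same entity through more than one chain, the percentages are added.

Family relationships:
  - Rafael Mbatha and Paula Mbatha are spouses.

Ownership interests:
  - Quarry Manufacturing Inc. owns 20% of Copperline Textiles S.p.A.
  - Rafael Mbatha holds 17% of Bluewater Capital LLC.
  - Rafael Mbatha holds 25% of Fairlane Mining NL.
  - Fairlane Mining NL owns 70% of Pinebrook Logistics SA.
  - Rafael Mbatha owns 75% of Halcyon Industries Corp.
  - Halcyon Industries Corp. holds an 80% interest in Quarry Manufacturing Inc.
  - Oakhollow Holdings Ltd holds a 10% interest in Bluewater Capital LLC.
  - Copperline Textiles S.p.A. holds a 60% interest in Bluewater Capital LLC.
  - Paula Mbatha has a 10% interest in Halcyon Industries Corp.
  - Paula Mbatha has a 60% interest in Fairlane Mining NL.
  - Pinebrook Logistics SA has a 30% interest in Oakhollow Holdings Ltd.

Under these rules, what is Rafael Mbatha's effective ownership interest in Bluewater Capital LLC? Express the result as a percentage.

26.945%

By spousal attribution (R1), Rafael Mbatha is treated as also owning Paula Mbatha's interest in Fairlane Mining NL, giving 25% + 60% = 85%.
By spousal attribution (R1), Rafael Mbatha is treated as also owning Paula Mbatha's interest in Halcyon Industries Corp, giving 75% + 10% = 85%.
Chain via Fairlane Mining NL → Pinebrook Logistics SA → Oakhollow Holdings Ltd (R2): 85% × 70% × 30% × 10% = 1.785% of Bluewater Capital LLC.
Chain via Halcyon Industries Corp. → Quarry Manufacturing Inc. → Copperline Textiles S.p.A. (R2): 85% × 80% × 20% × 60% = 8.16% of Bluewater Capital LLC.
Direct interest in Bluewater Capital LLC: 17%.
Aggregating (R3): 1.785% + 8.16% + 17% = 26.945%.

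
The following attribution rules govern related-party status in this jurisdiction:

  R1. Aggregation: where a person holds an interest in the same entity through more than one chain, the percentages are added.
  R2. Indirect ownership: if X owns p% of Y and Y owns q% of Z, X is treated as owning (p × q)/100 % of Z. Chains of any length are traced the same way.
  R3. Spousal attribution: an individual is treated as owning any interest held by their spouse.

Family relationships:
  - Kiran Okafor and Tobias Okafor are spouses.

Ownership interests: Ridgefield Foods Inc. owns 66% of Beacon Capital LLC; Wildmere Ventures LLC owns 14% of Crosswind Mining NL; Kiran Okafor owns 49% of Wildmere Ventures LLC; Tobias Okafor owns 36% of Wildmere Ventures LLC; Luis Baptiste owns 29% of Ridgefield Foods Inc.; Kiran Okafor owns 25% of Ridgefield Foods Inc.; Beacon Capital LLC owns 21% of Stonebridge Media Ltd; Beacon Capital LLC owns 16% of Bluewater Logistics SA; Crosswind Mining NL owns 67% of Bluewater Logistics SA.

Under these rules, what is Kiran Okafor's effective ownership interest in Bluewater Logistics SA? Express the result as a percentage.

By spousal attribution (R3), Kiran Okafor is treated as also owning Tobias Okafor's interest in Wildmere Ventures LLC, giving 49% + 36% = 85%.
Chain via Wildmere Ventures LLC → Crosswind Mining NL (R2): 85% × 14% × 67% = 7.973% of Bluewater Logistics SA.
Chain via Ridgefield Foods Inc. → Beacon Capital LLC (R2): 25% × 66% × 16% = 2.64% of Bluewater Logistics SA.
Aggregating (R1): 7.973% + 2.64% = 10.613%.

10.613%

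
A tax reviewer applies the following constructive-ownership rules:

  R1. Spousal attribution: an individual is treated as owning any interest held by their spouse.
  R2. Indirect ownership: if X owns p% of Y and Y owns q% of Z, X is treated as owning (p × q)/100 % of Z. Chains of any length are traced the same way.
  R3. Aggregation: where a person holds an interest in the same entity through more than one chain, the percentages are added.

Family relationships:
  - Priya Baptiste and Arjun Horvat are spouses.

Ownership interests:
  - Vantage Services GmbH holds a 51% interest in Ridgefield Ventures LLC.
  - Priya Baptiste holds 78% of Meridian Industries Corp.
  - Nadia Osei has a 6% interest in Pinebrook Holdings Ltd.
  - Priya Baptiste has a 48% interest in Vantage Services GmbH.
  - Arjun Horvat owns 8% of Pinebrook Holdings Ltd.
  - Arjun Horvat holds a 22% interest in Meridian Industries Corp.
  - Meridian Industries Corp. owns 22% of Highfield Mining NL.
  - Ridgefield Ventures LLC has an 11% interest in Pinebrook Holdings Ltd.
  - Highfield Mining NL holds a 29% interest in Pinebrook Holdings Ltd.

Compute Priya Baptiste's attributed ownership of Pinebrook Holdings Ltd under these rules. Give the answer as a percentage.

By spousal attribution (R1), Priya Baptiste is treated as also owning Arjun Horvat's interest in Meridian Industries Corp, giving 78% + 22% = 100%.
By spousal attribution (R1), Priya Baptiste is treated as owning Arjun Horvat's 8% interest in Pinebrook Holdings Ltd.
Chain via Vantage Services GmbH → Ridgefield Ventures LLC (R2): 48% × 51% × 11% = 2.6928% of Pinebrook Holdings Ltd.
Chain via Meridian Industries Corp. → Highfield Mining NL (R2): 100% × 22% × 29% = 6.38% of Pinebrook Holdings Ltd.
Direct interest in Pinebrook Holdings Ltd: 8%.
Aggregating (R3): 2.6928% + 6.38% + 8% = 17.0728%.

17.0728%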